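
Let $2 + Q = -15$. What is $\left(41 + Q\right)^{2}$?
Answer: $576$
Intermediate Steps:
$Q = -17$ ($Q = -2 - 15 = -17$)
$\left(41 + Q\right)^{2} = \left(41 - 17\right)^{2} = 24^{2} = 576$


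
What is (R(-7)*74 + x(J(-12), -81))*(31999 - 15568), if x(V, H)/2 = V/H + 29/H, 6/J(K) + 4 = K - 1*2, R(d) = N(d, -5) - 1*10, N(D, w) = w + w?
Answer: -1970690324/81 ≈ -2.4330e+7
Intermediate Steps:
N(D, w) = 2*w
R(d) = -20 (R(d) = 2*(-5) - 1*10 = -10 - 10 = -20)
J(K) = 6/(-6 + K) (J(K) = 6/(-4 + (K - 1*2)) = 6/(-4 + (K - 2)) = 6/(-4 + (-2 + K)) = 6/(-6 + K))
x(V, H) = 58/H + 2*V/H (x(V, H) = 2*(V/H + 29/H) = 2*(29/H + V/H) = 58/H + 2*V/H)
(R(-7)*74 + x(J(-12), -81))*(31999 - 15568) = (-20*74 + 2*(29 + 6/(-6 - 12))/(-81))*(31999 - 15568) = (-1480 + 2*(-1/81)*(29 + 6/(-18)))*16431 = (-1480 + 2*(-1/81)*(29 + 6*(-1/18)))*16431 = (-1480 + 2*(-1/81)*(29 - ⅓))*16431 = (-1480 + 2*(-1/81)*(86/3))*16431 = (-1480 - 172/243)*16431 = -359812/243*16431 = -1970690324/81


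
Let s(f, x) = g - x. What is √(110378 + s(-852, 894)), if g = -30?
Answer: √109454 ≈ 330.84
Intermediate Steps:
s(f, x) = -30 - x
√(110378 + s(-852, 894)) = √(110378 + (-30 - 1*894)) = √(110378 + (-30 - 894)) = √(110378 - 924) = √109454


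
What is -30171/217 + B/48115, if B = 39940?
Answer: -288602137/2088191 ≈ -138.21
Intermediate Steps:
-30171/217 + B/48115 = -30171/217 + 39940/48115 = -30171*1/217 + 39940*(1/48115) = -30171/217 + 7988/9623 = -288602137/2088191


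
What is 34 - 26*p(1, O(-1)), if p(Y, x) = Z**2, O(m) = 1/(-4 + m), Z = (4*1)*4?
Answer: -6622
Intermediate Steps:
Z = 16 (Z = 4*4 = 16)
p(Y, x) = 256 (p(Y, x) = 16**2 = 256)
34 - 26*p(1, O(-1)) = 34 - 26*256 = 34 - 6656 = -6622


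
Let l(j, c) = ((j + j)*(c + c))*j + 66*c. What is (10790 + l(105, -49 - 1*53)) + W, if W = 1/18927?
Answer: -85060625633/18927 ≈ -4.4941e+6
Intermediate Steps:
l(j, c) = 66*c + 4*c*j² (l(j, c) = ((2*j)*(2*c))*j + 66*c = (4*c*j)*j + 66*c = 4*c*j² + 66*c = 66*c + 4*c*j²)
W = 1/18927 ≈ 5.2835e-5
(10790 + l(105, -49 - 1*53)) + W = (10790 + 2*(-49 - 1*53)*(33 + 2*105²)) + 1/18927 = (10790 + 2*(-49 - 53)*(33 + 2*11025)) + 1/18927 = (10790 + 2*(-102)*(33 + 22050)) + 1/18927 = (10790 + 2*(-102)*22083) + 1/18927 = (10790 - 4504932) + 1/18927 = -4494142 + 1/18927 = -85060625633/18927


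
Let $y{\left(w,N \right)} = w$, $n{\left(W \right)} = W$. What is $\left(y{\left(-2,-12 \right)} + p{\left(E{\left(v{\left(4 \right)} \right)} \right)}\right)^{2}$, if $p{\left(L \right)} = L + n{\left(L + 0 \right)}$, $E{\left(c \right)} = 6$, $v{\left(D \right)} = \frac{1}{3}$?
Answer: $100$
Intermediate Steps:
$v{\left(D \right)} = \frac{1}{3}$
$p{\left(L \right)} = 2 L$ ($p{\left(L \right)} = L + \left(L + 0\right) = L + L = 2 L$)
$\left(y{\left(-2,-12 \right)} + p{\left(E{\left(v{\left(4 \right)} \right)} \right)}\right)^{2} = \left(-2 + 2 \cdot 6\right)^{2} = \left(-2 + 12\right)^{2} = 10^{2} = 100$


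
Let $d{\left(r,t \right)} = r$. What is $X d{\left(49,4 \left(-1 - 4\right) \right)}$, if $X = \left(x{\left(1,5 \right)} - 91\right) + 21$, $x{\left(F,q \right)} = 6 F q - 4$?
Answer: $-2156$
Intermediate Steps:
$x{\left(F,q \right)} = -4 + 6 F q$ ($x{\left(F,q \right)} = 6 F q - 4 = -4 + 6 F q$)
$X = -44$ ($X = \left(\left(-4 + 6 \cdot 1 \cdot 5\right) - 91\right) + 21 = \left(\left(-4 + 30\right) - 91\right) + 21 = \left(26 - 91\right) + 21 = -65 + 21 = -44$)
$X d{\left(49,4 \left(-1 - 4\right) \right)} = \left(-44\right) 49 = -2156$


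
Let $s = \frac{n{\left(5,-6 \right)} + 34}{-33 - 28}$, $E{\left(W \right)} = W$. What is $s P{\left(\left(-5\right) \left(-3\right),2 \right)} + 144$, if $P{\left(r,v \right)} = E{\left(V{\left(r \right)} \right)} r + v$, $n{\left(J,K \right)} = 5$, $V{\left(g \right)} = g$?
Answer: $- \frac{69}{61} \approx -1.1311$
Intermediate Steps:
$s = - \frac{39}{61}$ ($s = \frac{5 + 34}{-33 - 28} = \frac{39}{-61} = 39 \left(- \frac{1}{61}\right) = - \frac{39}{61} \approx -0.63934$)
$P{\left(r,v \right)} = v + r^{2}$ ($P{\left(r,v \right)} = r r + v = r^{2} + v = v + r^{2}$)
$s P{\left(\left(-5\right) \left(-3\right),2 \right)} + 144 = - \frac{39 \left(2 + \left(\left(-5\right) \left(-3\right)\right)^{2}\right)}{61} + 144 = - \frac{39 \left(2 + 15^{2}\right)}{61} + 144 = - \frac{39 \left(2 + 225\right)}{61} + 144 = \left(- \frac{39}{61}\right) 227 + 144 = - \frac{8853}{61} + 144 = - \frac{69}{61}$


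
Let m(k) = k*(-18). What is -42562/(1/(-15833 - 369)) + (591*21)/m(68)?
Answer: 93784173885/136 ≈ 6.8959e+8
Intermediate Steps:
m(k) = -18*k
-42562/(1/(-15833 - 369)) + (591*21)/m(68) = -42562/(1/(-15833 - 369)) + (591*21)/((-18*68)) = -42562/(1/(-16202)) + 12411/(-1224) = -42562/(-1/16202) + 12411*(-1/1224) = -42562*(-16202) - 1379/136 = 689589524 - 1379/136 = 93784173885/136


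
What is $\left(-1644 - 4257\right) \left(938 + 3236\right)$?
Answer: $-24630774$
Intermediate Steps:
$\left(-1644 - 4257\right) \left(938 + 3236\right) = \left(-5901\right) 4174 = -24630774$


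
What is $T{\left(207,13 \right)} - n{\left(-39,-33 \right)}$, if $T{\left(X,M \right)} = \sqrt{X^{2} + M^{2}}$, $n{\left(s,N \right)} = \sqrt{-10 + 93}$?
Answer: $\sqrt{43018} - \sqrt{83} \approx 198.3$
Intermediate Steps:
$n{\left(s,N \right)} = \sqrt{83}$
$T{\left(X,M \right)} = \sqrt{M^{2} + X^{2}}$
$T{\left(207,13 \right)} - n{\left(-39,-33 \right)} = \sqrt{13^{2} + 207^{2}} - \sqrt{83} = \sqrt{169 + 42849} - \sqrt{83} = \sqrt{43018} - \sqrt{83}$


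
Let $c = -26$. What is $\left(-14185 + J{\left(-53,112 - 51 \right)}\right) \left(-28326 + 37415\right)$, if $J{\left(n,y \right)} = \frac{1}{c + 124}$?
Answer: $- \frac{12634882481}{98} \approx -1.2893 \cdot 10^{8}$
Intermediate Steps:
$J{\left(n,y \right)} = \frac{1}{98}$ ($J{\left(n,y \right)} = \frac{1}{-26 + 124} = \frac{1}{98}$)
$\left(-14185 + J{\left(-53,112 - 51 \right)}\right) \left(-28326 + 37415\right) = \left(-14185 + \frac{1}{98}\right) \left(-28326 + 37415\right) = \left(- \frac{1390129}{98}\right) 9089 = - \frac{12634882481}{98}$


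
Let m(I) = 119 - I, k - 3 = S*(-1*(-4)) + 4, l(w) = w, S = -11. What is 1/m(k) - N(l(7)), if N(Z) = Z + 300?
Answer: -47891/156 ≈ -306.99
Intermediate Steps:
k = -37 (k = 3 + (-(-11)*(-4) + 4) = 3 + (-11*4 + 4) = 3 + (-44 + 4) = 3 - 40 = -37)
N(Z) = 300 + Z
1/m(k) - N(l(7)) = 1/(119 - 1*(-37)) - (300 + 7) = 1/(119 + 37) - 1*307 = 1/156 - 307 = -47891/156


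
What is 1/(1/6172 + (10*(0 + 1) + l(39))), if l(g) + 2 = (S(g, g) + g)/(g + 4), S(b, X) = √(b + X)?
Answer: 209124882308/1861713913003 - 1638024112*√78/5585141739009 ≈ 0.10974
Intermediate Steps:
S(b, X) = √(X + b)
l(g) = -2 + (g + √2*√g)/(4 + g) (l(g) = -2 + (√(g + g) + g)/(g + 4) = -2 + (√(2*g) + g)/(4 + g) = -2 + (√2*√g + g)/(4 + g) = -2 + (g + √2*√g)/(4 + g))
1/(1/6172 + (10*(0 + 1) + l(39))) = 1/(1/6172 + (10*(0 + 1) + (-8 - 1*39 + √2*√39)/(4 + 39))) = 1/(1/6172 + (10*1 + (-8 - 39 + √78)/43)) = 1/(1/6172 + (10 + (-47 + √78)/43)) = 1/(1/6172 + (10 + (-47/43 + √78/43))) = 1/(1/6172 + (383/43 + √78/43)) = 1/(2363919/265396 + √78/43)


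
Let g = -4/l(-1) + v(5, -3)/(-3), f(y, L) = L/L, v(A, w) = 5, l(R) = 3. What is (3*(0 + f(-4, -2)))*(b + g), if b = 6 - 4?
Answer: -3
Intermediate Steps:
f(y, L) = 1
b = 2
g = -3 (g = -4/3 + 5/(-3) = -4*⅓ + 5*(-⅓) = -4/3 - 5/3 = -3)
(3*(0 + f(-4, -2)))*(b + g) = (3*(0 + 1))*(2 - 3) = (3*1)*(-1) = 3*(-1) = -3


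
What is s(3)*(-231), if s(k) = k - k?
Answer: 0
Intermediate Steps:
s(k) = 0
s(3)*(-231) = 0*(-231) = 0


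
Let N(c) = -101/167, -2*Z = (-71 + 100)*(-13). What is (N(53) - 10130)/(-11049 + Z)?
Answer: 3383622/3627407 ≈ 0.93279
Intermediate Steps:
Z = 377/2 (Z = -(-71 + 100)*(-13)/2 = -29*(-13)/2 = -1/2*(-377) = 377/2 ≈ 188.50)
N(c) = -101/167 (N(c) = -101*1/167 = -101/167)
(N(53) - 10130)/(-11049 + Z) = (-101/167 - 10130)/(-11049 + 377/2) = -1691811/(167*(-21721/2)) = -1691811/167*(-2/21721) = 3383622/3627407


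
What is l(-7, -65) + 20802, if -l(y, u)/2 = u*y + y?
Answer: 19906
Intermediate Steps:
l(y, u) = -2*y - 2*u*y (l(y, u) = -2*(u*y + y) = -2*(y + u*y) = -2*y - 2*u*y)
l(-7, -65) + 20802 = -2*(-7)*(1 - 65) + 20802 = -2*(-7)*(-64) + 20802 = -896 + 20802 = 19906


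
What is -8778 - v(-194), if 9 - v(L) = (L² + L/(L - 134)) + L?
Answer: 4699517/164 ≈ 28656.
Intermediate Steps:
v(L) = 9 - L - L² - L/(-134 + L) (v(L) = 9 - ((L² + L/(L - 134)) + L) = 9 - ((L² + L/(-134 + L)) + L) = 9 - (L + L² + L/(-134 + L)) = 9 + (-L - L² - L/(-134 + L)) = 9 - L - L² - L/(-134 + L))
-8778 - v(-194) = -8778 - (-1206 - 1*(-194)³ + 133*(-194)² + 142*(-194))/(-134 - 194) = -8778 - (-1206 - 1*(-7301384) + 133*37636 - 27548)/(-328) = -8778 - (-1)*(-1206 + 7301384 + 5005588 - 27548)/328 = -8778 - (-1)*12278218/328 = -8778 - 1*(-6139109/164) = -8778 + 6139109/164 = 4699517/164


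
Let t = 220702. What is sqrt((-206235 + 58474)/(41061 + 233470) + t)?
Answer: sqrt(16633666649957531)/274531 ≈ 469.79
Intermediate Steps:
sqrt((-206235 + 58474)/(41061 + 233470) + t) = sqrt((-206235 + 58474)/(41061 + 233470) + 220702) = sqrt(-147761/274531 + 220702) = sqrt(60589393001/274531) = sqrt(16633666649957531)/274531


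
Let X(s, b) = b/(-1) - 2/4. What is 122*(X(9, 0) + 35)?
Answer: 4209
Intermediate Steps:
X(s, b) = -½ - b (X(s, b) = b*(-1) - 2*¼ = -b - ½ = -½ - b)
122*(X(9, 0) + 35) = 122*((-½ - 1*0) + 35) = 122*((-½ + 0) + 35) = 122*(-½ + 35) = 122*(69/2) = 4209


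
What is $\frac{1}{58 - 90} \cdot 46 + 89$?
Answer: $\frac{1401}{16} \approx 87.563$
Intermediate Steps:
$\frac{1}{58 - 90} \cdot 46 + 89 = \frac{1}{-32} \cdot 46 + 89 = \left(- \frac{1}{32}\right) 46 + 89 = - \frac{23}{16} + 89 = \frac{1401}{16}$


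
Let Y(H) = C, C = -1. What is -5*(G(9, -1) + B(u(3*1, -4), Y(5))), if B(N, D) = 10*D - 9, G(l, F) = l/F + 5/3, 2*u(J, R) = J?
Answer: 395/3 ≈ 131.67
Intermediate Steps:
u(J, R) = J/2
G(l, F) = 5/3 + l/F (G(l, F) = l/F + 5*(1/3) = l/F + 5/3 = 5/3 + l/F)
Y(H) = -1
B(N, D) = -9 + 10*D
-5*(G(9, -1) + B(u(3*1, -4), Y(5))) = -5*((5/3 + 9/(-1)) + (-9 + 10*(-1))) = -5*((5/3 + 9*(-1)) + (-9 - 10)) = -5*((5/3 - 9) - 19) = -5*(-22/3 - 19) = -5*(-79/3) = 395/3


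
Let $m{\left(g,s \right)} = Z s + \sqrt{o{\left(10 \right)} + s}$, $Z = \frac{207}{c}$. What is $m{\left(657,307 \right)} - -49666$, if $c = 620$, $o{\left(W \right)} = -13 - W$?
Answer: $\frac{30856469}{620} + 2 \sqrt{71} \approx 49785.0$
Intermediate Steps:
$Z = \frac{207}{620} \approx 0.33387$
$m{\left(g,s \right)} = \sqrt{-23 + s} + \frac{207 s}{620}$ ($m{\left(g,s \right)} = \frac{207 s}{620} + \sqrt{\left(-13 - 10\right) + s} = \frac{207 s}{620} + \sqrt{-23 + s} = \sqrt{-23 + s} + \frac{207 s}{620}$)
$m{\left(657,307 \right)} - -49666 = \left(\sqrt{-23 + 307} + \frac{207}{620} \cdot 307\right) - -49666 = \left(\sqrt{284} + \frac{63549}{620}\right) + 49666 = \left(2 \sqrt{71} + \frac{63549}{620}\right) + 49666 = \left(\frac{63549}{620} + 2 \sqrt{71}\right) + 49666 = \frac{30856469}{620} + 2 \sqrt{71}$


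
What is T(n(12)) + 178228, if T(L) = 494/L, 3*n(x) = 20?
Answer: 1783021/10 ≈ 1.7830e+5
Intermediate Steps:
n(x) = 20/3 (n(x) = (1/3)*20 = 20/3)
T(n(12)) + 178228 = 494/(20/3) + 178228 = 494*(3/20) + 178228 = 741/10 + 178228 = 1783021/10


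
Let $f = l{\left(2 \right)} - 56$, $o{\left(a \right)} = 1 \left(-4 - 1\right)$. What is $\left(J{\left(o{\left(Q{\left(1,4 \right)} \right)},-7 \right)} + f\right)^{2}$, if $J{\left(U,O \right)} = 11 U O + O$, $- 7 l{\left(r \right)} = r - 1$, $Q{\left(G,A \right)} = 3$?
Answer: $\frac{5076009}{49} \approx 1.0359 \cdot 10^{5}$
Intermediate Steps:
$o{\left(a \right)} = -5$ ($o{\left(a \right)} = 1 \left(-5\right) = -5$)
$l{\left(r \right)} = \frac{1}{7} - \frac{r}{7}$ ($l{\left(r \right)} = - \frac{r - 1}{7} = - \frac{-1 + r}{7} = \frac{1}{7} - \frac{r}{7}$)
$J{\left(U,O \right)} = O + 11 O U$ ($J{\left(U,O \right)} = 11 O U + O = O + 11 O U$)
$f = - \frac{393}{7}$ ($f = \left(\frac{1}{7} - \frac{2}{7}\right) - 56 = - \frac{1}{7} - 56 = - \frac{393}{7} \approx -56.143$)
$\left(J{\left(o{\left(Q{\left(1,4 \right)} \right)},-7 \right)} + f\right)^{2} = \left(- 7 \left(1 + 11 \left(-5\right)\right) - \frac{393}{7}\right)^{2} = \left(- 7 \left(1 - 55\right) - \frac{393}{7}\right)^{2} = \left(\left(-7\right) \left(-54\right) - \frac{393}{7}\right)^{2} = \left(378 - \frac{393}{7}\right)^{2} = \left(\frac{2253}{7}\right)^{2} = \frac{5076009}{49}$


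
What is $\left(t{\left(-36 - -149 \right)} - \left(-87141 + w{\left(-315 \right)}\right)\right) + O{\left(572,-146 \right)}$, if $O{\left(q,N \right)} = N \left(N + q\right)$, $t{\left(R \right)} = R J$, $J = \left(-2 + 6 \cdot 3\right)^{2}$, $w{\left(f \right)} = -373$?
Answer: $54246$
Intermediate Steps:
$J = 256$ ($J = \left(-2 + 18\right)^{2} = 16^{2} = 256$)
$t{\left(R \right)} = 256 R$ ($t{\left(R \right)} = R 256 = 256 R$)
$\left(t{\left(-36 - -149 \right)} - \left(-87141 + w{\left(-315 \right)}\right)\right) + O{\left(572,-146 \right)} = \left(256 \left(-36 - -149\right) + \left(87141 - -373\right)\right) - 146 \left(-146 + 572\right) = \left(256 \left(-36 + 149\right) + \left(87141 + 373\right)\right) - 62196 = \left(256 \cdot 113 + 87514\right) - 62196 = \left(28928 + 87514\right) - 62196 = 116442 - 62196 = 54246$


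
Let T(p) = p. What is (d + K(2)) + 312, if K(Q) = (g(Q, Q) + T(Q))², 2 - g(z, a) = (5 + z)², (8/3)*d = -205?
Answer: 18081/8 ≈ 2260.1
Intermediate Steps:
d = -615/8 (d = (3/8)*(-205) = -615/8 ≈ -76.875)
g(z, a) = 2 - (5 + z)²
K(Q) = (2 + Q - (5 + Q)²)² (K(Q) = ((2 - (5 + Q)²) + Q)² = (2 + Q - (5 + Q)²)²)
(d + K(2)) + 312 = (-615/8 + (2 + 2 - (5 + 2)²)²) + 312 = (-615/8 + (2 + 2 - 1*7²)²) + 312 = (-615/8 + (2 + 2 - 1*49)²) + 312 = (-615/8 + (2 + 2 - 49)²) + 312 = (-615/8 + (-45)²) + 312 = (-615/8 + 2025) + 312 = 15585/8 + 312 = 18081/8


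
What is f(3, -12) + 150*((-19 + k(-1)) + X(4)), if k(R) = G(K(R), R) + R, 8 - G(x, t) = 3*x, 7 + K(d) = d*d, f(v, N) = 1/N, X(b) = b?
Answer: 17999/12 ≈ 1499.9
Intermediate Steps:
K(d) = -7 + d² (K(d) = -7 + d*d = -7 + d²)
G(x, t) = 8 - 3*x
k(R) = 29 + R - 3*R² (k(R) = (8 - 3*(-7 + R²)) + R = (8 + (21 - 3*R²)) + R = (29 - 3*R²) + R = 29 + R - 3*R²)
f(3, -12) + 150*((-19 + k(-1)) + X(4)) = 1/(-12) + 150*((-19 + (29 - 1 - 3*(-1)²)) + 4) = -1/12 + 150*((-19 + (29 - 1 - 3*1)) + 4) = -1/12 + 150*((-19 + (29 - 1 - 3)) + 4) = -1/12 + 150*((-19 + 25) + 4) = -1/12 + 150*(6 + 4) = -1/12 + 150*10 = -1/12 + 1500 = 17999/12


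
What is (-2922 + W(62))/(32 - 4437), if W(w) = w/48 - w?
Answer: 14317/21144 ≈ 0.67712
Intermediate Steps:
W(w) = -47*w/48 (W(w) = w*(1/48) - w = w/48 - w = -47*w/48)
(-2922 + W(62))/(32 - 4437) = (-2922 - 47/48*62)/(32 - 4437) = (-2922 - 1457/24)/(-4405) = -71585/24*(-1/4405) = 14317/21144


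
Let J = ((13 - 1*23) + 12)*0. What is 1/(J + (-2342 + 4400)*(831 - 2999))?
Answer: -1/4461744 ≈ -2.2413e-7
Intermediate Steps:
J = 0 (J = ((13 - 23) + 12)*0 = (-10 + 12)*0 = 2*0 = 0)
1/(J + (-2342 + 4400)*(831 - 2999)) = 1/(0 + (-2342 + 4400)*(831 - 2999)) = 1/(0 + 2058*(-2168)) = 1/(0 - 4461744) = 1/(-4461744) = -1/4461744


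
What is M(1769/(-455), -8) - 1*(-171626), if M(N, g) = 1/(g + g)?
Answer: 2746015/16 ≈ 1.7163e+5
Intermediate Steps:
M(N, g) = 1/(2*g)
M(1769/(-455), -8) - 1*(-171626) = (½)/(-8) - 1*(-171626) = (½)*(-⅛) + 171626 = -1/16 + 171626 = 2746015/16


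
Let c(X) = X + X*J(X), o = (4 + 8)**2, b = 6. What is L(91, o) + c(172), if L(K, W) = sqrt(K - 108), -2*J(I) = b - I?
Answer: 14448 + I*sqrt(17) ≈ 14448.0 + 4.1231*I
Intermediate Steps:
J(I) = -3 + I/2 (J(I) = -(6 - I)/2 = -3 + I/2)
o = 144 (o = 12**2 = 144)
L(K, W) = sqrt(-108 + K)
c(X) = X + X*(-3 + X/2)
L(91, o) + c(172) = sqrt(-108 + 91) + (1/2)*172*(-4 + 172) = sqrt(-17) + (1/2)*172*168 = I*sqrt(17) + 14448 = 14448 + I*sqrt(17)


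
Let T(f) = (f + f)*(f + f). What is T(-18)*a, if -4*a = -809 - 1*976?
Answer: 578340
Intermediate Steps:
T(f) = 4*f**2 (T(f) = (2*f)*(2*f) = 4*f**2)
a = 1785/4 (a = -(-809 - 1*976)/4 = -(-809 - 976)/4 = -1/4*(-1785) = 1785/4 ≈ 446.25)
T(-18)*a = (4*(-18)**2)*(1785/4) = (4*324)*(1785/4) = 1296*(1785/4) = 578340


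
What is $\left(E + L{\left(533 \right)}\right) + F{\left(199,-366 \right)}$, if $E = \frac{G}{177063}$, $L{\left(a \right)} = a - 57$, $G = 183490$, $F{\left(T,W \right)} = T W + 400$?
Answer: $- \frac{12740915864}{177063} \approx -71957.0$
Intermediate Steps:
$F{\left(T,W \right)} = 400 + T W$
$L{\left(a \right)} = -57 + a$ ($L{\left(a \right)} = a - 57 = -57 + a$)
$E = \frac{183490}{177063} \approx 1.0363$
$\left(E + L{\left(533 \right)}\right) + F{\left(199,-366 \right)} = \left(\frac{183490}{177063} + \left(-57 + 533\right)\right) + \left(400 + 199 \left(-366\right)\right) = \left(\frac{183490}{177063} + 476\right) + \left(400 - 72834\right) = \frac{84465478}{177063} - 72434 = - \frac{12740915864}{177063}$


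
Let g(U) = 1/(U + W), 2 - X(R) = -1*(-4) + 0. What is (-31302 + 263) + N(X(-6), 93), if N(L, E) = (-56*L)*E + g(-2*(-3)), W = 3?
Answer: -185606/9 ≈ -20623.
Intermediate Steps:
X(R) = -2 (X(R) = 2 - (-1*(-4) + 0) = 2 - (4 + 0) = 2 - 1*4 = 2 - 4 = -2)
g(U) = 1/(3 + U) (g(U) = 1/(U + 3) = 1/(3 + U))
N(L, E) = ⅑ - 56*E*L (N(L, E) = (-56*L)*E + 1/(3 - 2*(-3)) = -56*E*L + 1/(3 + 6) = -56*E*L + 1/9 = -56*E*L + ⅑ = ⅑ - 56*E*L)
(-31302 + 263) + N(X(-6), 93) = (-31302 + 263) + (⅑ - 56*93*(-2)) = -31039 + (⅑ + 10416) = -31039 + 93745/9 = -185606/9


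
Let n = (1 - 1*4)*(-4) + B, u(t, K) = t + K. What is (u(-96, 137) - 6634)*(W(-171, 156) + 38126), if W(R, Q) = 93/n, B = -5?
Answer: -1760166175/7 ≈ -2.5145e+8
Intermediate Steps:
u(t, K) = K + t
n = 7 (n = (1 - 1*4)*(-4) - 5 = (1 - 4)*(-4) - 5 = -3*(-4) - 5 = 12 - 5 = 7)
W(R, Q) = 93/7
(u(-96, 137) - 6634)*(W(-171, 156) + 38126) = ((137 - 96) - 6634)*(93/7 + 38126) = (41 - 6634)*(266975/7) = -6593*266975/7 = -1760166175/7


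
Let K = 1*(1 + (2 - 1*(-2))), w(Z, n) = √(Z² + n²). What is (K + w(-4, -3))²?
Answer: 100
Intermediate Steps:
K = 5 (K = 1*(1 + (2 + 2)) = 1*(1 + 4) = 1*5 = 5)
(K + w(-4, -3))² = (5 + √((-4)² + (-3)²))² = (5 + √(16 + 9))² = (5 + √25)² = (5 + 5)² = 10² = 100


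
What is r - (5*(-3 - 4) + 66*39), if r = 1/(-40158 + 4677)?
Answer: -90086260/35481 ≈ -2539.0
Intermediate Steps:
r = -1/35481 (r = 1/(-35481) = -1/35481 ≈ -2.8184e-5)
r - (5*(-3 - 4) + 66*39) = -1/35481 - (5*(-3 - 4) + 66*39) = -1/35481 - (5*(-7) + 2574) = -1/35481 - (-35 + 2574) = -1/35481 - 1*2539 = -1/35481 - 2539 = -90086260/35481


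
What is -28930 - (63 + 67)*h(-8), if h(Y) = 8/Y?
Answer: -28800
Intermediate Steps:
-28930 - (63 + 67)*h(-8) = -28930 - (63 + 67)*8/(-8) = -28930 - 130*8*(-⅛) = -28930 - 130*(-1) = -28930 - 1*(-130) = -28930 + 130 = -28800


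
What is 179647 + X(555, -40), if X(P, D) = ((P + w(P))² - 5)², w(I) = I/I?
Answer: 95562154808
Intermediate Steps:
w(I) = 1
X(P, D) = (-5 + (1 + P)²)² (X(P, D) = ((P + 1)² - 5)² = ((1 + P)² - 5)² = (-5 + (1 + P)²)²)
179647 + X(555, -40) = 179647 + (-5 + (1 + 555)²)² = 179647 + (-5 + 556²)² = 179647 + (-5 + 309136)² = 179647 + 309131² = 179647 + 95561975161 = 95562154808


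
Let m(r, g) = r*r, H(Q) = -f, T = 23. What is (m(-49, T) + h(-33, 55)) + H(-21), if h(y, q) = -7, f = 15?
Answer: 2379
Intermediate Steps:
H(Q) = -15 (H(Q) = -1*15 = -15)
m(r, g) = r²
(m(-49, T) + h(-33, 55)) + H(-21) = ((-49)² - 7) - 15 = (2401 - 7) - 15 = 2394 - 15 = 2379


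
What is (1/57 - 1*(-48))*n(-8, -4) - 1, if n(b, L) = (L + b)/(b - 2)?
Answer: 5379/95 ≈ 56.621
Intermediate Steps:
n(b, L) = (L + b)/(-2 + b)
(1/57 - 1*(-48))*n(-8, -4) - 1 = (1/57 - 1*(-48))*((-4 - 8)/(-2 - 8)) - 1 = (1/57 + 48)*(-12/(-10)) - 1 = 2737*(-⅒*(-12))/57 - 1 = (2737/57)*(6/5) - 1 = 5474/95 - 1 = 5379/95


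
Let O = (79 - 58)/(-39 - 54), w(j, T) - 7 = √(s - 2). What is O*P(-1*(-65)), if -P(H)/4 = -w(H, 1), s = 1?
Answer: -196/31 - 28*I/31 ≈ -6.3226 - 0.90323*I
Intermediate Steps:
w(j, T) = 7 + I (w(j, T) = 7 + √(1 - 2) = 7 + √(-1) = 7 + I)
P(H) = 28 + 4*I (P(H) = -(-4)*(7 + I) = -4*(-7 - I) = 28 + 4*I)
O = -7/31 (O = 21/(-93) = 21*(-1/93) = -7/31 ≈ -0.22581)
O*P(-1*(-65)) = -7*(28 + 4*I)/31 = -196/31 - 28*I/31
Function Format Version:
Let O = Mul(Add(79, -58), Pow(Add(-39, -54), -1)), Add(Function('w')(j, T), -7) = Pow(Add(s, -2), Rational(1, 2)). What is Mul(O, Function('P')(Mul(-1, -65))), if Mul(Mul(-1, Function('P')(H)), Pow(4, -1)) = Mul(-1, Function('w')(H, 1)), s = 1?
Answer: Add(Rational(-196, 31), Mul(Rational(-28, 31), I)) ≈ Add(-6.3226, Mul(-0.90323, I))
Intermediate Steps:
Function('w')(j, T) = Add(7, I) (Function('w')(j, T) = Add(7, Pow(Add(1, -2), Rational(1, 2))) = Add(7, Pow(-1, Rational(1, 2))) = Add(7, I))
Function('P')(H) = Add(28, Mul(4, I)) (Function('P')(H) = Mul(-4, Mul(-1, Add(7, I))) = Mul(-4, Add(-7, Mul(-1, I))) = Add(28, Mul(4, I)))
O = Rational(-7, 31) (O = Mul(21, Pow(-93, -1)) = Mul(21, Rational(-1, 93)) = Rational(-7, 31) ≈ -0.22581)
Mul(O, Function('P')(Mul(-1, -65))) = Mul(Rational(-7, 31), Add(28, Mul(4, I))) = Add(Rational(-196, 31), Mul(Rational(-28, 31), I))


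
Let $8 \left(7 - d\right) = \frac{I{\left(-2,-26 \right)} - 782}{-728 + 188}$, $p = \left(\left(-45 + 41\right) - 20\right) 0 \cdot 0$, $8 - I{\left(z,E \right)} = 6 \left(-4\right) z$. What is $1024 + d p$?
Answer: $1024$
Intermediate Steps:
$I{\left(z,E \right)} = 8 + 24 z$ ($I{\left(z,E \right)} = 8 - 6 \left(-4\right) z = 8 - - 24 z = 8 + 24 z$)
$p = 0$ ($p = \left(-4 - 20\right) 0 = \left(-24\right) 0 = 0$)
$d = \frac{4903}{720}$ ($d = 7 - \frac{\left(\left(8 + 24 \left(-2\right)\right) - 782\right) \frac{1}{-728 + 188}}{8} = 7 - \frac{\left(\left(8 - 48\right) - 782\right) \frac{1}{-540}}{8} = 7 - \frac{\left(-40 - 782\right) \left(- \frac{1}{540}\right)}{8} = 7 - \frac{\left(-822\right) \left(- \frac{1}{540}\right)}{8} = 7 - \frac{137}{720} = \frac{4903}{720} \approx 6.8097$)
$1024 + d p = 1024 + \frac{4903}{720} \cdot 0 = 1024 + 0 = 1024$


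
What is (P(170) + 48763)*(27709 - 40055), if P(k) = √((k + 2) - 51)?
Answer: -602163804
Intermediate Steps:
P(k) = √(-49 + k) (P(k) = √((2 + k) - 51) = √(-49 + k))
(P(170) + 48763)*(27709 - 40055) = (√(-49 + 170) + 48763)*(27709 - 40055) = (√121 + 48763)*(-12346) = (11 + 48763)*(-12346) = 48774*(-12346) = -602163804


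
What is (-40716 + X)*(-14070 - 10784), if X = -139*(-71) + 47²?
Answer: 711768852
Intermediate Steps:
X = 12078 (X = 9869 + 2209 = 12078)
(-40716 + X)*(-14070 - 10784) = (-40716 + 12078)*(-14070 - 10784) = -28638*(-24854) = 711768852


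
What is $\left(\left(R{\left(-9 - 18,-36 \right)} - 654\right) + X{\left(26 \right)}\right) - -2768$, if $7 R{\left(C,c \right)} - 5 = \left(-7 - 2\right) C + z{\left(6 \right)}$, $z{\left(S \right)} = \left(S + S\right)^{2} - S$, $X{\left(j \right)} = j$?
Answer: $\frac{15366}{7} \approx 2195.1$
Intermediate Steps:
$z{\left(S \right)} = - S + 4 S^{2}$ ($z{\left(S \right)} = \left(2 S\right)^{2} - S = 4 S^{2} - S = - S + 4 S^{2}$)
$R{\left(C,c \right)} = \frac{143}{7} - \frac{9 C}{7}$ ($R{\left(C,c \right)} = \frac{5}{7} + \frac{\left(-7 - 2\right) C + 6 \left(-1 + 4 \cdot 6\right)}{7} = \frac{5}{7} + \frac{\left(-7 - 2\right) C + 6 \left(-1 + 24\right)}{7} = \frac{5}{7} + \frac{- 9 C + 6 \cdot 23}{7} = \frac{5}{7} + \frac{- 9 C + 138}{7} = \frac{5}{7} + \frac{138 - 9 C}{7} = \frac{5}{7} - \left(- \frac{138}{7} + \frac{9 C}{7}\right) = \frac{143}{7} - \frac{9 C}{7}$)
$\left(\left(R{\left(-9 - 18,-36 \right)} - 654\right) + X{\left(26 \right)}\right) - -2768 = \left(\left(\left(\frac{143}{7} - \frac{9 \left(-9 - 18\right)}{7}\right) - 654\right) + 26\right) - -2768 = \left(\left(\left(\frac{143}{7} - \frac{9 \left(-9 - 18\right)}{7}\right) - 654\right) + 26\right) + 2768 = \left(\left(\left(\frac{143}{7} - - \frac{243}{7}\right) - 654\right) + 26\right) + 2768 = \left(\left(\left(\frac{143}{7} + \frac{243}{7}\right) - 654\right) + 26\right) + 2768 = \left(\left(\frac{386}{7} - 654\right) + 26\right) + 2768 = \left(- \frac{4192}{7} + 26\right) + 2768 = - \frac{4010}{7} + 2768 = \frac{15366}{7}$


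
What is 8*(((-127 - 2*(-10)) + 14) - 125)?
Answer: -1744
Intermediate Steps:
8*(((-127 - 2*(-10)) + 14) - 125) = 8*(((-127 + 20) + 14) - 125) = 8*((-107 + 14) - 125) = 8*(-93 - 125) = 8*(-218) = -1744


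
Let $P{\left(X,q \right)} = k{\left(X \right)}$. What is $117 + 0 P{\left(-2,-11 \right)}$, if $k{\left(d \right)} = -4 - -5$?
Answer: $117$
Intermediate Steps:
$k{\left(d \right)} = 1$ ($k{\left(d \right)} = -4 + 5 = 1$)
$P{\left(X,q \right)} = 1$
$117 + 0 P{\left(-2,-11 \right)} = 117 + 0 \cdot 1 = 117 + 0 = 117$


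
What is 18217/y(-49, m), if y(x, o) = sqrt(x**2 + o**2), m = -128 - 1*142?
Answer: 18217*sqrt(75301)/75301 ≈ 66.386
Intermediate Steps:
m = -270 (m = -128 - 142 = -270)
y(x, o) = sqrt(o**2 + x**2)
18217/y(-49, m) = 18217/(sqrt((-270)**2 + (-49)**2)) = 18217/(sqrt(72900 + 2401)) = 18217/(sqrt(75301)) = 18217*(sqrt(75301)/75301) = 18217*sqrt(75301)/75301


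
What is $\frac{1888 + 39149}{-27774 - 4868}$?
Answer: $- \frac{41037}{32642} \approx -1.2572$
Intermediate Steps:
$\frac{1888 + 39149}{-27774 - 4868} = \frac{41037}{-32642} = 41037 \left(- \frac{1}{32642}\right) = - \frac{41037}{32642}$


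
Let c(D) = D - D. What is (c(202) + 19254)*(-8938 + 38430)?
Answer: 567838968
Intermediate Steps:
c(D) = 0
(c(202) + 19254)*(-8938 + 38430) = (0 + 19254)*(-8938 + 38430) = 19254*29492 = 567838968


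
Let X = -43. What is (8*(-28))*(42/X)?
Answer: 9408/43 ≈ 218.79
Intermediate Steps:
(8*(-28))*(42/X) = (8*(-28))*(42/(-43)) = -9408*(-1)/43 = -224*(-42/43) = 9408/43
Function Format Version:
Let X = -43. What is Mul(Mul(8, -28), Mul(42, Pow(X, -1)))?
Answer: Rational(9408, 43) ≈ 218.79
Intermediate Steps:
Mul(Mul(8, -28), Mul(42, Pow(X, -1))) = Mul(Mul(8, -28), Mul(42, Pow(-43, -1))) = Mul(-224, Mul(42, Rational(-1, 43))) = Mul(-224, Rational(-42, 43)) = Rational(9408, 43)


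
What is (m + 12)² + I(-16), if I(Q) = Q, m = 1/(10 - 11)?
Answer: 105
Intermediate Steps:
m = -1 (m = 1/(-1) = -1)
(m + 12)² + I(-16) = (-1 + 12)² - 16 = 11² - 16 = 121 - 16 = 105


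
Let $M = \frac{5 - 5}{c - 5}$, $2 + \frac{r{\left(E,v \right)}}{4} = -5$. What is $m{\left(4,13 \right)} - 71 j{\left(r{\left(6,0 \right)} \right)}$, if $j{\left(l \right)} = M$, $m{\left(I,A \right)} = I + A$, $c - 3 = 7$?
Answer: $17$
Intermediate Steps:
$c = 10$ ($c = 3 + 7 = 10$)
$r{\left(E,v \right)} = -28$ ($r{\left(E,v \right)} = -8 + 4 \left(-5\right) = -8 - 20 = -28$)
$m{\left(I,A \right)} = A + I$
$M = 0$ ($M = \frac{5 - 5}{10 - 5} = \frac{0}{5} = 0 \cdot \frac{1}{5} = 0$)
$j{\left(l \right)} = 0$
$m{\left(4,13 \right)} - 71 j{\left(r{\left(6,0 \right)} \right)} = \left(13 + 4\right) - 0 = 17 + 0 = 17$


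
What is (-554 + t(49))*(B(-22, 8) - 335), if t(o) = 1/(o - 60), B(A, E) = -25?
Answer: 2194200/11 ≈ 1.9947e+5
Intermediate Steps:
t(o) = 1/(-60 + o)
(-554 + t(49))*(B(-22, 8) - 335) = (-554 + 1/(-60 + 49))*(-25 - 335) = (-554 + 1/(-11))*(-360) = (-554 - 1/11)*(-360) = -6095/11*(-360) = 2194200/11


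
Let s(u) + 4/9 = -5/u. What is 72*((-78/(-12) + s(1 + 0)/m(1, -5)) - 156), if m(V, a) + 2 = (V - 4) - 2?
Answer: -10708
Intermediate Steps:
s(u) = -4/9 - 5/u
m(V, a) = -8 + V (m(V, a) = -2 + ((V - 4) - 2) = -2 + ((-4 + V) - 2) = -2 + (-6 + V) = -8 + V)
72*((-78/(-12) + s(1 + 0)/m(1, -5)) - 156) = 72*((-78/(-12) + (-4/9 - 5/(1 + 0))/(-8 + 1)) - 156) = 72*((-78*(-1/12) + (-4/9 - 5/1)/(-7)) - 156) = 72*((13/2 + (-4/9 - 5*1)*(-1/7)) - 156) = 72*((13/2 + (-4/9 - 5)*(-1/7)) - 156) = 72*((13/2 - 49/9*(-1/7)) - 156) = 72*((13/2 + 7/9) - 156) = 72*(131/18 - 156) = 72*(-2677/18) = -10708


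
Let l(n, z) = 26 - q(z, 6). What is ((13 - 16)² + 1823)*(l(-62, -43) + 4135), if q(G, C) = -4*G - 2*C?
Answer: 7329832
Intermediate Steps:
l(n, z) = 38 + 4*z (l(n, z) = 26 - (-4*z - 2*6) = 26 - (-4*z - 12) = 26 - (-12 - 4*z) = 26 + (12 + 4*z) = 38 + 4*z)
((13 - 16)² + 1823)*(l(-62, -43) + 4135) = ((13 - 16)² + 1823)*((38 + 4*(-43)) + 4135) = ((-3)² + 1823)*((38 - 172) + 4135) = (9 + 1823)*(-134 + 4135) = 1832*4001 = 7329832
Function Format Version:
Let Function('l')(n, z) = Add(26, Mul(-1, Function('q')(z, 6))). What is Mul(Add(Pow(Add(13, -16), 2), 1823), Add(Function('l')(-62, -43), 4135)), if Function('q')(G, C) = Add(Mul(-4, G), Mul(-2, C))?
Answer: 7329832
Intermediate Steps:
Function('l')(n, z) = Add(38, Mul(4, z)) (Function('l')(n, z) = Add(26, Mul(-1, Add(Mul(-4, z), Mul(-2, 6)))) = Add(26, Mul(-1, Add(Mul(-4, z), -12))) = Add(26, Mul(-1, Add(-12, Mul(-4, z)))) = Add(26, Add(12, Mul(4, z))) = Add(38, Mul(4, z)))
Mul(Add(Pow(Add(13, -16), 2), 1823), Add(Function('l')(-62, -43), 4135)) = Mul(Add(Pow(Add(13, -16), 2), 1823), Add(Add(38, Mul(4, -43)), 4135)) = Mul(Add(Pow(-3, 2), 1823), Add(Add(38, -172), 4135)) = Mul(Add(9, 1823), Add(-134, 4135)) = Mul(1832, 4001) = 7329832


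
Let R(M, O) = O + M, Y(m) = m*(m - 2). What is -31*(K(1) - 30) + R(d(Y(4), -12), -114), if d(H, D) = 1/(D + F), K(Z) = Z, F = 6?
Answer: 4709/6 ≈ 784.83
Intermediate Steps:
Y(m) = m*(-2 + m)
d(H, D) = 1/(6 + D) (d(H, D) = 1/(D + 6) = 1/(6 + D))
R(M, O) = M + O
-31*(K(1) - 30) + R(d(Y(4), -12), -114) = -31*(1 - 30) + (1/(6 - 12) - 114) = -31*(-29) + (1/(-6) - 114) = 899 + (-⅙ - 114) = 899 - 685/6 = 4709/6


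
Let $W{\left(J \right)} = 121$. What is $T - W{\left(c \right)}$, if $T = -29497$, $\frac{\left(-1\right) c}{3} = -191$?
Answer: $-29618$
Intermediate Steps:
$c = 573$ ($c = \left(-3\right) \left(-191\right) = 573$)
$T - W{\left(c \right)} = -29497 - 121 = -29618$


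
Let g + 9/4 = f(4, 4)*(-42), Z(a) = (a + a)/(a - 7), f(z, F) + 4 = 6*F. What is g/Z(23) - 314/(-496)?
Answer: -1667413/5704 ≈ -292.32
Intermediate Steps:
f(z, F) = -4 + 6*F
Z(a) = 2*a/(-7 + a) (Z(a) = (2*a)/(-7 + a) = 2*a/(-7 + a))
g = -3369/4 (g = -9/4 + (-4 + 6*4)*(-42) = -9/4 + (-4 + 24)*(-42) = -9/4 + 20*(-42) = -9/4 - 840 = -3369/4 ≈ -842.25)
g/Z(23) - 314/(-496) = -3369/(4*(2*23/(-7 + 23))) - 314/(-496) = -3369/(4*(2*23/16)) - 314*(-1/496) = -3369/(4*(2*23*(1/16))) + 157/248 = -3369/(4*23/8) + 157/248 = -3369/4*8/23 + 157/248 = -6738/23 + 157/248 = -1667413/5704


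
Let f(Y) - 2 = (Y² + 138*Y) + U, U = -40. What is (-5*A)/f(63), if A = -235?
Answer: 47/505 ≈ 0.093069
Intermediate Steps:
f(Y) = -38 + Y² + 138*Y (f(Y) = 2 + ((Y² + 138*Y) - 40) = 2 + (-40 + Y² + 138*Y) = -38 + Y² + 138*Y)
(-5*A)/f(63) = (-5*(-235))/(-38 + 63² + 138*63) = 1175/(-38 + 3969 + 8694) = 1175/12625 = 1175*(1/12625) = 47/505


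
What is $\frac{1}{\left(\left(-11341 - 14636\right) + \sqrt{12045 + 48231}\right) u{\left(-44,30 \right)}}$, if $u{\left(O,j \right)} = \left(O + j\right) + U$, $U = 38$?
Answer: $- \frac{8659}{5397954024} - \frac{\sqrt{15069}}{8096931036} \approx -1.6193 \cdot 10^{-6}$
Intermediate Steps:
$u{\left(O,j \right)} = 38 + O + j$ ($u{\left(O,j \right)} = \left(O + j\right) + 38 = 38 + O + j$)
$\frac{1}{\left(\left(-11341 - 14636\right) + \sqrt{12045 + 48231}\right) u{\left(-44,30 \right)}} = \frac{1}{\left(\left(-11341 - 14636\right) + \sqrt{12045 + 48231}\right) \left(38 - 44 + 30\right)} = \frac{1}{\left(-25977 + \sqrt{60276}\right) 24} = \frac{1}{-25977 + 2 \sqrt{15069}} \cdot \frac{1}{24} = \frac{1}{24 \left(-25977 + 2 \sqrt{15069}\right)}$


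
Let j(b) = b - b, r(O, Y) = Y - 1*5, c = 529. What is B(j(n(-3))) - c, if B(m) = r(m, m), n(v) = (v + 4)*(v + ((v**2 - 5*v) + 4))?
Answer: -534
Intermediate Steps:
n(v) = (4 + v)*(4 + v**2 - 4*v) (n(v) = (4 + v)*(v + (4 + v**2 - 5*v)) = (4 + v)*(4 + v**2 - 4*v))
r(O, Y) = -5 + Y (r(O, Y) = Y - 5 = -5 + Y)
j(b) = 0
B(m) = -5 + m
B(j(n(-3))) - c = (-5 + 0) - 1*529 = -5 - 529 = -534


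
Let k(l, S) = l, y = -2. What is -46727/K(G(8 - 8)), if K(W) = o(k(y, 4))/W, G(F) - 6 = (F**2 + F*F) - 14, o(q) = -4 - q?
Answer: -186908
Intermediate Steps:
G(F) = -8 + 2*F**2 (G(F) = 6 + ((F**2 + F*F) - 14) = 6 + ((F**2 + F**2) - 14) = 6 + (2*F**2 - 14) = 6 + (-14 + 2*F**2) = -8 + 2*F**2)
K(W) = -2/W (K(W) = (-4 - 1*(-2))/W = (-4 + 2)/W = -2/W)
-46727/K(G(8 - 8)) = -(186908 - 46727*(8 - 8)**2) = -46727/((-2/(-8 + 2*0**2))) = -46727/((-2/(-8 + 2*0))) = -46727/((-2/(-8 + 0))) = -46727/((-2/(-8))) = -46727/((-2*(-1/8))) = -46727/1/4 = -46727*4 = -186908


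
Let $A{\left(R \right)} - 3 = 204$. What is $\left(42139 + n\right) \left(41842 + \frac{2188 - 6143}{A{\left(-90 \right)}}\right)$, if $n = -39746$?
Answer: $\frac{20717012227}{207} \approx 1.0008 \cdot 10^{8}$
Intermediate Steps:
$A{\left(R \right)} = 207$ ($A{\left(R \right)} = 3 + 204 = 207$)
$\left(42139 + n\right) \left(41842 + \frac{2188 - 6143}{A{\left(-90 \right)}}\right) = \left(42139 - 39746\right) \left(41842 + \frac{2188 - 6143}{207}\right) = 2393 \left(41842 + \left(2188 - 6143\right) \frac{1}{207}\right) = 2393 \left(41842 - \frac{3955}{207}\right) = 2393 \cdot \frac{8657339}{207} = \frac{20717012227}{207}$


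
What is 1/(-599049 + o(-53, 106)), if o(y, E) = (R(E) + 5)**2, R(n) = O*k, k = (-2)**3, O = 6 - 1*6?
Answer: -1/599024 ≈ -1.6694e-6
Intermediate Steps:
O = 0 (O = 6 - 6 = 0)
k = -8
R(n) = 0 (R(n) = 0*(-8) = 0)
o(y, E) = 25 (o(y, E) = (0 + 5)**2 = 5**2 = 25)
1/(-599049 + o(-53, 106)) = 1/(-599049 + 25) = 1/(-599024) = -1/599024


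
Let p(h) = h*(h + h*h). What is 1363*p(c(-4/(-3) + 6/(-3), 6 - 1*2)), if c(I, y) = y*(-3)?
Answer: -2158992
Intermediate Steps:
c(I, y) = -3*y
p(h) = h*(h + h²)
1363*p(c(-4/(-3) + 6/(-3), 6 - 1*2)) = 1363*((-3*(6 - 1*2))²*(1 - 3*(6 - 1*2))) = 1363*((-3*(6 - 2))²*(1 - 3*(6 - 2))) = 1363*((-3*4)²*(1 - 3*4)) = 1363*((-12)²*(1 - 12)) = 1363*(144*(-11)) = 1363*(-1584) = -2158992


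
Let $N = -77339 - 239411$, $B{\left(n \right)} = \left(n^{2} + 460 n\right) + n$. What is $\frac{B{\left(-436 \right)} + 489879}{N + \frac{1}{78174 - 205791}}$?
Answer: $- \frac{61125863043}{40422684751} \approx -1.5122$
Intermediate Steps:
$B{\left(n \right)} = n^{2} + 461 n$
$N = -316750$
$\frac{B{\left(-436 \right)} + 489879}{N + \frac{1}{78174 - 205791}} = \frac{- 436 \left(461 - 436\right) + 489879}{-316750 + \frac{1}{78174 - 205791}} = \frac{\left(-436\right) 25 + 489879}{-316750 + \frac{1}{-127617}} = \frac{-10900 + 489879}{-316750 - \frac{1}{127617}} = \frac{478979}{- \frac{40422684751}{127617}} = 478979 \left(- \frac{127617}{40422684751}\right) = - \frac{61125863043}{40422684751}$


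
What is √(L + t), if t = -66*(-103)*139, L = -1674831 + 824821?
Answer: 8*√1483 ≈ 308.08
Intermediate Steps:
L = -850010
t = 944922 (t = 6798*139 = 944922)
√(L + t) = √(-850010 + 944922) = √94912 = 8*√1483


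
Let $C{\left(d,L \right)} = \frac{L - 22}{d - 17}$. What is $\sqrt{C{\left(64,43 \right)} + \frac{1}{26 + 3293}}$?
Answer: $\frac{\sqrt{10879887778}}{155993} \approx 0.66866$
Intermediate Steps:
$C{\left(d,L \right)} = \frac{-22 + L}{-17 + d}$
$\sqrt{C{\left(64,43 \right)} + \frac{1}{26 + 3293}} = \sqrt{\frac{-22 + 43}{-17 + 64} + \frac{1}{26 + 3293}} = \sqrt{\frac{1}{47} \cdot 21 + \frac{1}{3319}} = \sqrt{\frac{21}{47} + \frac{1}{3319}} = \sqrt{\frac{69746}{155993}} = \frac{\sqrt{10879887778}}{155993}$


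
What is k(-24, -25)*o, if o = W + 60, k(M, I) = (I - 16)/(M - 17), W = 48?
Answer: 108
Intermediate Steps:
k(M, I) = (-16 + I)/(-17 + M)
o = 108 (o = 48 + 60 = 108)
k(-24, -25)*o = ((-16 - 25)/(-17 - 24))*108 = (-41/(-41))*108 = -1/41*(-41)*108 = 1*108 = 108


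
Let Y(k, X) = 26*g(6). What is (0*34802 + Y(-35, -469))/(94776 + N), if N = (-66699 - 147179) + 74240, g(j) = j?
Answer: -26/7477 ≈ -0.0034773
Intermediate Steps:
N = -139638 (N = -213878 + 74240 = -139638)
Y(k, X) = 156 (Y(k, X) = 26*6 = 156)
(0*34802 + Y(-35, -469))/(94776 + N) = (0*34802 + 156)/(94776 - 139638) = (0 + 156)/(-44862) = 156*(-1/44862) = -26/7477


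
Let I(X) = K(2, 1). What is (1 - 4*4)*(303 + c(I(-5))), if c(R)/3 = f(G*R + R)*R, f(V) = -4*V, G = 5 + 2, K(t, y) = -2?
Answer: 1215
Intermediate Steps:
G = 7
I(X) = -2
c(R) = -96*R² (c(R) = 3*((-4*(7*R + R))*R) = 3*((-32*R)*R) = 3*(-32*R²) = -96*R²)
(1 - 4*4)*(303 + c(I(-5))) = (1 - 4*4)*(303 - 96*(-2)²) = (1 - 16)*(303 - 96*4) = -15*(303 - 384) = -15*(-81) = 1215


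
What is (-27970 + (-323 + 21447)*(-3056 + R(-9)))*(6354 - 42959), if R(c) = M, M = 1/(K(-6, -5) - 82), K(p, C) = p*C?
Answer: 30732941681615/13 ≈ 2.3641e+12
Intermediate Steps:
K(p, C) = C*p
M = -1/52 (M = 1/(-5*(-6) - 82) = 1/(30 - 82) = 1/(-52) = -1/52 ≈ -0.019231)
R(c) = -1/52
(-27970 + (-323 + 21447)*(-3056 + R(-9)))*(6354 - 42959) = (-27970 + (-323 + 21447)*(-3056 - 1/52))*(6354 - 42959) = (-27970 + 21124*(-158913/52))*(-36605) = (-27970 - 839219553/13)*(-36605) = -839583163/13*(-36605) = 30732941681615/13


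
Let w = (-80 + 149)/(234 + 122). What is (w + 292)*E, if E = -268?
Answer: -6969407/89 ≈ -78308.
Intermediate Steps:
w = 69/356 ≈ 0.19382
(w + 292)*E = (69/356 + 292)*(-268) = (104021/356)*(-268) = -6969407/89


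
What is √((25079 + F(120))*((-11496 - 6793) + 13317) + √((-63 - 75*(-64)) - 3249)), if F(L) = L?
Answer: 2*√(-31322357 + √93) ≈ 11193.0*I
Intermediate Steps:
√((25079 + F(120))*((-11496 - 6793) + 13317) + √((-63 - 75*(-64)) - 3249)) = √((25079 + 120)*((-11496 - 6793) + 13317) + √((-63 - 75*(-64)) - 3249)) = √(25199*(-18289 + 13317) + √((-63 + 4800) - 3249)) = √(25199*(-4972) + √(4737 - 3249)) = √(-125289428 + √1488) = √(-125289428 + 4*√93)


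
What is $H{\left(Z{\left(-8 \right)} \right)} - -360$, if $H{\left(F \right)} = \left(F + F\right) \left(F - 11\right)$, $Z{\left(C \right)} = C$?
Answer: $664$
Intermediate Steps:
$H{\left(F \right)} = 2 F \left(-11 + F\right)$
$H{\left(Z{\left(-8 \right)} \right)} - -360 = 2 \left(-8\right) \left(-11 - 8\right) - -360 = 2 \left(-8\right) \left(-19\right) + 360 = 304 + 360 = 664$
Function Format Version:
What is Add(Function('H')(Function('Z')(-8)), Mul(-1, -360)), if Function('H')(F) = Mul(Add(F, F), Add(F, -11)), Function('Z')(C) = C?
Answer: 664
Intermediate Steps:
Function('H')(F) = Mul(2, F, Add(-11, F)) (Function('H')(F) = Mul(Mul(2, F), Add(-11, F)) = Mul(2, F, Add(-11, F)))
Add(Function('H')(Function('Z')(-8)), Mul(-1, -360)) = Add(Mul(2, -8, Add(-11, -8)), Mul(-1, -360)) = Add(Mul(2, -8, -19), 360) = Add(304, 360) = 664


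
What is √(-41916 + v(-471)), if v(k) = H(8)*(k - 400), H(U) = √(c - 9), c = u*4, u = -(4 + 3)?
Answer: √(-41916 - 871*I*√37) ≈ 12.913 - 205.14*I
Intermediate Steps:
u = -7 (u = -1*7 = -7)
c = -28 (c = -7*4 = -28)
H(U) = I*√37 (H(U) = √(-28 - 9) = √(-37) = I*√37)
v(k) = I*√37*(-400 + k) (v(k) = (I*√37)*(k - 400) = (I*√37)*(-400 + k) = I*√37*(-400 + k))
√(-41916 + v(-471)) = √(-41916 + I*√37*(-400 - 471)) = √(-41916 + I*√37*(-871)) = √(-41916 - 871*I*√37)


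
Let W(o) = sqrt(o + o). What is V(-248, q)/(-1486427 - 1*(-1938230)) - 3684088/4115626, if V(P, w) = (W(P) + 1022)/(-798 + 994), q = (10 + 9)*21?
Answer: -11651223854299/13016165215746 + I*sqrt(31)/22138347 ≈ -0.89513 + 2.515e-7*I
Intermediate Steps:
W(o) = sqrt(2)*sqrt(o) (W(o) = sqrt(2*o) = sqrt(2)*sqrt(o))
q = 399 (q = 19*21 = 399)
V(P, w) = 73/14 + sqrt(2)*sqrt(P)/196 (V(P, w) = (sqrt(2)*sqrt(P) + 1022)/(-798 + 994) = (1022 + sqrt(2)*sqrt(P))/196 = (1022 + sqrt(2)*sqrt(P))*(1/196) = 73/14 + sqrt(2)*sqrt(P)/196)
V(-248, q)/(-1486427 - 1*(-1938230)) - 3684088/4115626 = (73/14 + sqrt(2)*sqrt(-248)/196)/(-1486427 - 1*(-1938230)) - 3684088/4115626 = (73/14 + sqrt(2)*(2*I*sqrt(62))/196)/(-1486427 + 1938230) - 3684088*1/4115626 = (73/14 + I*sqrt(31)/49)/451803 - 1842044/2057813 = (73/14 + I*sqrt(31)/49)*(1/451803) - 1842044/2057813 = (73/6325242 + I*sqrt(31)/22138347) - 1842044/2057813 = -11651223854299/13016165215746 + I*sqrt(31)/22138347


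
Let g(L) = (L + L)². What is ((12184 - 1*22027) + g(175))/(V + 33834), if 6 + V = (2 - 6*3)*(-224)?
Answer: 112657/37412 ≈ 3.0113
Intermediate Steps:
g(L) = 4*L² (g(L) = (2*L)² = 4*L²)
V = 3578 (V = -6 + (2 - 6*3)*(-224) = -6 + (2 - 18)*(-224) = -6 - 16*(-224) = -6 + 3584 = 3578)
((12184 - 1*22027) + g(175))/(V + 33834) = ((12184 - 1*22027) + 4*175²)/(3578 + 33834) = ((12184 - 22027) + 4*30625)/37412 = (-9843 + 122500)*(1/37412) = 112657*(1/37412) = 112657/37412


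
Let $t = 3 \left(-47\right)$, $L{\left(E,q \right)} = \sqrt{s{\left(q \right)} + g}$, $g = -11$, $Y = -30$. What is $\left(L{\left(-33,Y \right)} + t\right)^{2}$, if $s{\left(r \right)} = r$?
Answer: $\left(141 - i \sqrt{41}\right)^{2} \approx 19840.0 - 1805.7 i$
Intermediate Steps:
$L{\left(E,q \right)} = \sqrt{-11 + q}$ ($L{\left(E,q \right)} = \sqrt{q - 11} = \sqrt{-11 + q}$)
$t = -141$
$\left(L{\left(-33,Y \right)} + t\right)^{2} = \left(\sqrt{-11 - 30} - 141\right)^{2} = \left(\sqrt{-41} - 141\right)^{2} = \left(i \sqrt{41} - 141\right)^{2} = \left(-141 + i \sqrt{41}\right)^{2}$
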